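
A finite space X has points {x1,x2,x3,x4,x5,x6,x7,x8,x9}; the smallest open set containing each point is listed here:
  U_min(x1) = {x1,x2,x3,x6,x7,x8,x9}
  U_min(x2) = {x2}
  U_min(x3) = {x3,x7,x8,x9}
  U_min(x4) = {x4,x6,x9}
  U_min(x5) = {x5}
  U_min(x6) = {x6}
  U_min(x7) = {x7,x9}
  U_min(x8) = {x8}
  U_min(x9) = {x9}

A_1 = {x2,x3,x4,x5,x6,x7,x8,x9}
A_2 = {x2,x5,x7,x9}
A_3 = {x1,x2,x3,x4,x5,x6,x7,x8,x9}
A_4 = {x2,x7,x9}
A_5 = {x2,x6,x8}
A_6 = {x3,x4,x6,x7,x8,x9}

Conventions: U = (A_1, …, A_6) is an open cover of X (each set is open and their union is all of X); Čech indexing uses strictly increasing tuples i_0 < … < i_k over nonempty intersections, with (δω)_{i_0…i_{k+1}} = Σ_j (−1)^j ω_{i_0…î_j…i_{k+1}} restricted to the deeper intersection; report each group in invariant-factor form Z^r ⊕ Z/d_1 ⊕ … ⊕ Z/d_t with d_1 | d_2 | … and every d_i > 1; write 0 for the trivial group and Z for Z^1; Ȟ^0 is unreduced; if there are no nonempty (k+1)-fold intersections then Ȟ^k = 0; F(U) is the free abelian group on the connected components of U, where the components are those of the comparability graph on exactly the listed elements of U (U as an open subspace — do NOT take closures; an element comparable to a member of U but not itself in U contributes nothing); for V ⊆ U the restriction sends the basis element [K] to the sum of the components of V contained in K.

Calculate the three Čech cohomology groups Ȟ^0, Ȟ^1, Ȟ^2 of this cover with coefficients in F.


Ȟ^0(U;F) ≅ Z^2, Ȟ^1(U;F) ≅ 0 and Ȟ^2(U;F) ≅ 0

nonempty overlaps:
  A12={x2,x5,x7,x9} A13={x2,x3,x4,x5,x6,x7,x8,x9} A14={x2,x7,x9} A15={x2,x6,x8} A16={x3,x4,x6,x7,x8,x9} A23={x2,x5,x7,x9} A24={x2,x7,x9} A25={x2} A26={x7,x9} A34={x2,x7,x9} A35={x2,x6,x8} A36={x3,x4,x6,x7,x8,x9} A45={x2} A46={x7,x9} A56={x6,x8}
  A123={x2,x5,x7,x9} A124={x2,x7,x9} A125={x2} A126={x7,x9} A134={x2,x7,x9} A135={x2,x6,x8} A136={x3,x4,x6,x7,x8,x9} A145={x2} A146={x7,x9} A156={x6,x8} A234={x2,x7,x9} A235={x2} A236={x7,x9} A245={x2} A246={x7,x9} A345={x2} A346={x7,x9} A356={x6,x8}
  A1234={x2,x7,x9} A1235={x2} A1236={x7,x9} A1245={x2} A1246={x7,x9} A1345={x2} A1346={x7,x9} A1356={x6,x8} A2345={x2} A2346={x7,x9}
  A12345={x2} A12346={x7,x9}
components per intersection:
  A1: {x2} {x3,x4,x6,x7,x8,x9} {x5}
  A2: {x2} {x5} {x7,x9}
  A3: {x1,x2,x3,x4,x6,x7,x8,x9} {x5}
  A4: {x2} {x7,x9}
  A5: {x2} {x6} {x8}
  A6: {x3,x4,x6,x7,x8,x9}
  A12: {x2} {x5} {x7,x9}
  A13: {x2} {x3,x4,x6,x7,x8,x9} {x5}
  A14: {x2} {x7,x9}
  A15: {x2} {x6} {x8}
  A16: {x3,x4,x6,x7,x8,x9}
  A23: {x2} {x5} {x7,x9}
  A24: {x2} {x7,x9}
  A25: {x2}
  A26: {x7,x9}
  A34: {x2} {x7,x9}
  A35: {x2} {x6} {x8}
  A36: {x3,x4,x6,x7,x8,x9}
  A45: {x2}
  A46: {x7,x9}
  A56: {x6} {x8}
  A123: {x2} {x5} {x7,x9}
  A124: {x2} {x7,x9}
  A125: {x2}
  A126: {x7,x9}
  A134: {x2} {x7,x9}
  A135: {x2} {x6} {x8}
  A136: {x3,x4,x6,x7,x8,x9}
  A145: {x2}
  A146: {x7,x9}
  A156: {x6} {x8}
  A234: {x2} {x7,x9}
  A235: {x2}
  A236: {x7,x9}
  A245: {x2}
  A246: {x7,x9}
  A345: {x2}
  A346: {x7,x9}
  A356: {x6} {x8}
  A1234: {x2} {x7,x9}
  A1235: {x2}
  A1236: {x7,x9}
  A1245: {x2}
  A1246: {x7,x9}
  A1345: {x2}
  A1346: {x7,x9}
  A1356: {x6} {x8}
  A2345: {x2}
  A2346: {x7,x9}
  A12345: {x2}
  A12346: {x7,x9}
C dims 14,29,27,12; δ0: rk 12, SNF 1^12; δ1: rk 17, SNF 1^17; δ2: rk 10, SNF 1^10
degree 0: 14−12−0 = 2 → Ȟ^0 ≅ Z^2
degree 1: 29−17−12 = 0 → Ȟ^1 ≅ 0
degree 2: 27−10−17 = 0 → Ȟ^2 ≅ 0


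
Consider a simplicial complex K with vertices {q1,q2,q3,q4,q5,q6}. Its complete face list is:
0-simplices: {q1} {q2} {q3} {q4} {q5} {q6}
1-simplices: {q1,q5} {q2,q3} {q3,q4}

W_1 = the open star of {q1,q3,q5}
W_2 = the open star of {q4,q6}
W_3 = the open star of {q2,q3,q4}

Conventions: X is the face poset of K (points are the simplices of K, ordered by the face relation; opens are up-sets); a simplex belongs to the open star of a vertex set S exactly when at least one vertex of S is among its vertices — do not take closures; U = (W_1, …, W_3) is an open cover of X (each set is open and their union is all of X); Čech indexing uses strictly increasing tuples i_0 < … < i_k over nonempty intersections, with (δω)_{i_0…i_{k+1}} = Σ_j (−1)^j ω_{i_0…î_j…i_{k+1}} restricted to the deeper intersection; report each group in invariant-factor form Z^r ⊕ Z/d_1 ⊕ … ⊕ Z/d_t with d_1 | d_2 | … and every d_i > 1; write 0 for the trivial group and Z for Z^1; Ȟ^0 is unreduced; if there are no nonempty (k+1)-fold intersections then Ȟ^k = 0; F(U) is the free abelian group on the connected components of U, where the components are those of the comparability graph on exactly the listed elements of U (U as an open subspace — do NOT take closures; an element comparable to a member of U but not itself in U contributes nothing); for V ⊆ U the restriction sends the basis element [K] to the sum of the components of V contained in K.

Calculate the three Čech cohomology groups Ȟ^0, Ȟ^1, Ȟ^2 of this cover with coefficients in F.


cover nerve:
  W1={{q1},{q3},{q5},{q1,q5},{q2,q3},{q3,q4}} W2={{q4},{q6},{q3,q4}} W3={{q2},{q3},{q4},{q2,q3},{q3,q4}}
  W12={{q3,q4}} W13={{q3},{q2,q3},{q3,q4}} W23={{q4},{q3,q4}}
  W123={{q3,q4}}
components per intersection:
  W1: {{q1},{q5},{q1,q5}} {{q3},{q2,q3},{q3,q4}}
  W2: {{q4},{q3,q4}} {{q6}}
  W3: {{q2},{q3},{q4},{q2,q3},{q3,q4}}
  W12: {{q3,q4}}
  W13: {{q3},{q2,q3},{q3,q4}}
  W23: {{q4},{q3,q4}}
  W123: {{q3,q4}}
C dims 5,3,1; δ0: rk 2, SNF 1^2; δ1: rk 1, SNF 1^1
Ȟ^0: (5−2)−0=3 ⇒ Z^3
Ȟ^1: (3−1)−2=0 ⇒ 0
Ȟ^2: (1−0)−1=0 ⇒ 0

Ȟ^0 ≅ Z^3; Ȟ^1 ≅ 0; Ȟ^2 ≅ 0


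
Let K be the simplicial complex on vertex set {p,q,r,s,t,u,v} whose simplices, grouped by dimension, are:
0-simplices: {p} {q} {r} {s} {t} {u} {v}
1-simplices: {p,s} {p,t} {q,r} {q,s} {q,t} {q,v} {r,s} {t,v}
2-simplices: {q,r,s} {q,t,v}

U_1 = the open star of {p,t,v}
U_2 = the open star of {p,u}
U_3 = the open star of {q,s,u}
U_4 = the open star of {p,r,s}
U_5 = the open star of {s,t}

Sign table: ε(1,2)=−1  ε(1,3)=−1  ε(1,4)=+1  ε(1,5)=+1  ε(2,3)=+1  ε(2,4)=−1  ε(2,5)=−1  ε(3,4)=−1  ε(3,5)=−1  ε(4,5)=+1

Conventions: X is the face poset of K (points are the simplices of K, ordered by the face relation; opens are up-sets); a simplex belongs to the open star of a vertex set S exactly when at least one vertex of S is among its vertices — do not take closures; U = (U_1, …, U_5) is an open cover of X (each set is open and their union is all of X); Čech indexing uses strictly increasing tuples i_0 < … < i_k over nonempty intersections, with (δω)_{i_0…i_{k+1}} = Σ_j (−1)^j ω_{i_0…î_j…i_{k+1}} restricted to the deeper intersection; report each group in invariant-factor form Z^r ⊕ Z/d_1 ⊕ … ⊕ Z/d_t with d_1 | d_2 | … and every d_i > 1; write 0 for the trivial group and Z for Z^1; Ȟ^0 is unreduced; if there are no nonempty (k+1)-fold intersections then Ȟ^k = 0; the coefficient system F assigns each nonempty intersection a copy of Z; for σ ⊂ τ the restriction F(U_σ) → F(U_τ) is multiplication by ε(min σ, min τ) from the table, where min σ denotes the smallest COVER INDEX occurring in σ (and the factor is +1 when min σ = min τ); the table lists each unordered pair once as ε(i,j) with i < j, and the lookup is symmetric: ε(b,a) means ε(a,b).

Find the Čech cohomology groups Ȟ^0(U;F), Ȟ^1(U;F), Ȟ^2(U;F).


Ȟ^0 ≅ Z, Ȟ^1 ≅ 0 and Ȟ^2 ≅ 0

nonempty intersections:
  U1={{p},{t},{v},{p,s},{p,t},{q,t},{q,v},{t,v},{q,t,v}} U2={{p},{u},{p,s},{p,t}} U3={{q},{s},{u},{p,s},{q,r},{q,s},{q,t},{q,v},{r,s},{q,r,s},{q,t,v}} U4={{p},{r},{s},{p,s},{p,t},{q,r},{q,s},{r,s},{q,r,s}} U5={{s},{t},{p,s},{p,t},{q,s},{q,t},{r,s},{t,v},{q,r,s},{q,t,v}}
  U12={{p},{p,s},{p,t}} U13={{p,s},{q,t},{q,v},{q,t,v}} U14={{p},{p,s},{p,t}} U15={{t},{p,s},{p,t},{q,t},{t,v},{q,t,v}} U23={{u},{p,s}} U24={{p},{p,s},{p,t}} U25={{p,s},{p,t}} U34={{s},{p,s},{q,r},{q,s},{r,s},{q,r,s}} U35={{s},{p,s},{q,s},{q,t},{r,s},{q,r,s},{q,t,v}} U45={{s},{p,s},{p,t},{q,s},{r,s},{q,r,s}}
  U123={{p,s}} U124={{p},{p,s},{p,t}} U125={{p,s},{p,t}} U134={{p,s}} U135={{p,s},{q,t},{q,t,v}} U145={{p,s},{p,t}} U234={{p,s}} U235={{p,s}} U245={{p,s},{p,t}} U345={{s},{p,s},{q,s},{r,s},{q,r,s}}
  U1234={{p,s}} U1235={{p,s}} U1245={{p,s},{p,t}} U1345={{p,s}} U2345={{p,s}}
  U12345={{p,s}}
C dims 5,10,10,5; δ0: rk 4, SNF 1^4; δ1: rk 6, SNF 1^6; δ2: rk 4, SNF 1^4
Ȟ^0: (5−4)−0=1 ⇒ Z
Ȟ^1: (10−6)−4=0 ⇒ 0
Ȟ^2: (10−4)−6=0 ⇒ 0


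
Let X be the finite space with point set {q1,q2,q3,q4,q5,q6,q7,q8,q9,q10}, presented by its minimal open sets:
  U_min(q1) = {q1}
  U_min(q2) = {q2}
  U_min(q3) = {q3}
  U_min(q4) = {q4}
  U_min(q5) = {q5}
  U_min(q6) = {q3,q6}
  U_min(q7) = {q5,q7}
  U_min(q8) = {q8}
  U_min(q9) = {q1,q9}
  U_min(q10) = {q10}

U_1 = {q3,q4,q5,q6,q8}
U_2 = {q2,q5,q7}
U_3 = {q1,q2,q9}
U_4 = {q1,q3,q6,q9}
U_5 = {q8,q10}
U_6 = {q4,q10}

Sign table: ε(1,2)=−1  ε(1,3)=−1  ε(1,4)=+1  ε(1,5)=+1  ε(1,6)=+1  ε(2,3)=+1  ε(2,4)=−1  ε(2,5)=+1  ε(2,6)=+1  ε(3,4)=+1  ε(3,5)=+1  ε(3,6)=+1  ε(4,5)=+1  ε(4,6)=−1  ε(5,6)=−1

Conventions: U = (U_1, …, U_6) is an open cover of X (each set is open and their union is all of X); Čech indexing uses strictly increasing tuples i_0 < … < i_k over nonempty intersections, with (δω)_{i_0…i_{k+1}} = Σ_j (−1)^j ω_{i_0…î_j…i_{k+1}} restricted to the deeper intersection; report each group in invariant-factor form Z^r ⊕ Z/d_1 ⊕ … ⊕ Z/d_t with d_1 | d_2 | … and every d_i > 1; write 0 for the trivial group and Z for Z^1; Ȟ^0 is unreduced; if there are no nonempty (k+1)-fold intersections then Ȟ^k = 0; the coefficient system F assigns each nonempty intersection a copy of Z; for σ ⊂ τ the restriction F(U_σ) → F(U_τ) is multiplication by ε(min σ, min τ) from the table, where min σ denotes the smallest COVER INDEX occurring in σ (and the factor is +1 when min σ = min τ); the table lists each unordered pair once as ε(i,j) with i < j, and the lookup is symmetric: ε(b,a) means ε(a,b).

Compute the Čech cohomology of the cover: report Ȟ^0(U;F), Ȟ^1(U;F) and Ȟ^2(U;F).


Ȟ^0 ≅ 0; Ȟ^1 ≅ Z ⊕ Z/2; Ȟ^2 ≅ 0

nonempty intersections:
  U12={q5} U14={q3,q6} U15={q8} U16={q4} U23={q2} U34={q1,q9} U56={q10}
C dims 6,7; δ0: rk 6, SNF 1^5·2
Ȟ^0: (6−6)−0=0 ⇒ 0
Ȟ^1: (7−0)−6=1 plus torsion [2] ⇒ Z ⊕ Z/2
Ȟ^2: (0−0)−0=0 ⇒ 0


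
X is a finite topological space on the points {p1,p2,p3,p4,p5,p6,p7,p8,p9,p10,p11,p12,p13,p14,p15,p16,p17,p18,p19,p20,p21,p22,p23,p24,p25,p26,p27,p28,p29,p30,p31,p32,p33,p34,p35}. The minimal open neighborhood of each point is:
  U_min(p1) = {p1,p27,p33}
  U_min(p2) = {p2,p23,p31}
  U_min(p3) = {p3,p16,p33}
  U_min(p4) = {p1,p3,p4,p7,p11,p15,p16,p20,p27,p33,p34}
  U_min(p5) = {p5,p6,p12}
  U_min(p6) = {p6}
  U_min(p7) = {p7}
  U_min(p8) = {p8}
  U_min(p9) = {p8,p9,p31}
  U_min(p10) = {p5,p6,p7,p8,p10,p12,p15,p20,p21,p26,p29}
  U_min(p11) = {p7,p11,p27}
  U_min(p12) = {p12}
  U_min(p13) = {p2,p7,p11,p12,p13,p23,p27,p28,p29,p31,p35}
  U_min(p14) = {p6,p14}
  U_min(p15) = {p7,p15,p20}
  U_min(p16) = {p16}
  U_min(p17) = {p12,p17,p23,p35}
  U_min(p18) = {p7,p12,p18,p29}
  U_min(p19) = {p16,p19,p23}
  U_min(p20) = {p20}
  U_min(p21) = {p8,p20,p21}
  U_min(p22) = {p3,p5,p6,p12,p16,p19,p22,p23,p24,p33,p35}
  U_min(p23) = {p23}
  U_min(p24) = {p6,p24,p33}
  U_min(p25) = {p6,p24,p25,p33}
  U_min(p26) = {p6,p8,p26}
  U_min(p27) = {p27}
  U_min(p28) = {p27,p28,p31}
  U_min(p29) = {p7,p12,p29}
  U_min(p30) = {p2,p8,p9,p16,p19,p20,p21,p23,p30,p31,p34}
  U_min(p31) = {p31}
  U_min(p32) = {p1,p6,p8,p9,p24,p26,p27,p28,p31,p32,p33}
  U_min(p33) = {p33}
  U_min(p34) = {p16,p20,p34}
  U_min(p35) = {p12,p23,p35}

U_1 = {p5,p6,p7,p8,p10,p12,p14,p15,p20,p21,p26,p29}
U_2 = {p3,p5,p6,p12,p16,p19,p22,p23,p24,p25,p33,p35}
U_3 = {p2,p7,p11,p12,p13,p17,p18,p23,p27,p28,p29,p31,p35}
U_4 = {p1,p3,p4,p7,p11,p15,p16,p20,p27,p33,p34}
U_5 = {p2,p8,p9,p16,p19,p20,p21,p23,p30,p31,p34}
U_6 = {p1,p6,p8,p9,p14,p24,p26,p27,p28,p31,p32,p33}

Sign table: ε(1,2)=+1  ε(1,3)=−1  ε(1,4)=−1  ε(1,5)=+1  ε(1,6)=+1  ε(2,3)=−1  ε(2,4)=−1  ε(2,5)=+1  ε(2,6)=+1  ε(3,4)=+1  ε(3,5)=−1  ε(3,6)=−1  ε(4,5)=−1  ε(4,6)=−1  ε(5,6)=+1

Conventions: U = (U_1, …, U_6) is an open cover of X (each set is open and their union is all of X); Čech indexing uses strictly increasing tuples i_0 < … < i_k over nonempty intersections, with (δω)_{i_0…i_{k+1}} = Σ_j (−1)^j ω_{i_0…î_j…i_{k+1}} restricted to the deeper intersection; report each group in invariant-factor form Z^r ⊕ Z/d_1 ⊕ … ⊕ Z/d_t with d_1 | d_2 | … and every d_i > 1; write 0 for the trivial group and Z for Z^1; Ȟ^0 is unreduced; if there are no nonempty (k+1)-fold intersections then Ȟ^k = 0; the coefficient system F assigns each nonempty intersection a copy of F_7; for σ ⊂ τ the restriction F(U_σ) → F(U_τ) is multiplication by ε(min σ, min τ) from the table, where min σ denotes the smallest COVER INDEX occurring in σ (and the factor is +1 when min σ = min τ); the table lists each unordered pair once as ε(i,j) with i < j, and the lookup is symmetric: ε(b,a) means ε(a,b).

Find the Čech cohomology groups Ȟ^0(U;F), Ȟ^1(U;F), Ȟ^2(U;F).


Ȟ^0 ≅ Z/7; Ȟ^1 ≅ 0; Ȟ^2 ≅ 0

intersection data:
  U12={p5,p6,p12} U13={p7,p12,p29} U14={p7,p15,p20} U15={p8,p20,p21} U16={p6,p8,p14,p26} U23={p12,p23,p35} U24={p3,p16,p33} U25={p16,p19,p23} U26={p6,p24,p33} U34={p7,p11,p27} U35={p2,p23,p31} U36={p27,p28,p31} U45={p16,p20,p34} U46={p1,p27,p33} U56={p8,p9,p31}
  U123={p12} U126={p6} U134={p7} U145={p20} U156={p8} U235={p23} U245={p16} U246={p33} U346={p27} U356={p31}
C dims 6,15,10; δ0: rk_F7 5; δ1: rk_F7 10
Ȟ^0 = (6 − 5) − 0 = 1, so Ȟ^0 ≅ Z/7
Ȟ^1 = (15 − 10) − 5 = 0, so Ȟ^1 ≅ 0
Ȟ^2 = (10 − 0) − 10 = 0, so Ȟ^2 ≅ 0


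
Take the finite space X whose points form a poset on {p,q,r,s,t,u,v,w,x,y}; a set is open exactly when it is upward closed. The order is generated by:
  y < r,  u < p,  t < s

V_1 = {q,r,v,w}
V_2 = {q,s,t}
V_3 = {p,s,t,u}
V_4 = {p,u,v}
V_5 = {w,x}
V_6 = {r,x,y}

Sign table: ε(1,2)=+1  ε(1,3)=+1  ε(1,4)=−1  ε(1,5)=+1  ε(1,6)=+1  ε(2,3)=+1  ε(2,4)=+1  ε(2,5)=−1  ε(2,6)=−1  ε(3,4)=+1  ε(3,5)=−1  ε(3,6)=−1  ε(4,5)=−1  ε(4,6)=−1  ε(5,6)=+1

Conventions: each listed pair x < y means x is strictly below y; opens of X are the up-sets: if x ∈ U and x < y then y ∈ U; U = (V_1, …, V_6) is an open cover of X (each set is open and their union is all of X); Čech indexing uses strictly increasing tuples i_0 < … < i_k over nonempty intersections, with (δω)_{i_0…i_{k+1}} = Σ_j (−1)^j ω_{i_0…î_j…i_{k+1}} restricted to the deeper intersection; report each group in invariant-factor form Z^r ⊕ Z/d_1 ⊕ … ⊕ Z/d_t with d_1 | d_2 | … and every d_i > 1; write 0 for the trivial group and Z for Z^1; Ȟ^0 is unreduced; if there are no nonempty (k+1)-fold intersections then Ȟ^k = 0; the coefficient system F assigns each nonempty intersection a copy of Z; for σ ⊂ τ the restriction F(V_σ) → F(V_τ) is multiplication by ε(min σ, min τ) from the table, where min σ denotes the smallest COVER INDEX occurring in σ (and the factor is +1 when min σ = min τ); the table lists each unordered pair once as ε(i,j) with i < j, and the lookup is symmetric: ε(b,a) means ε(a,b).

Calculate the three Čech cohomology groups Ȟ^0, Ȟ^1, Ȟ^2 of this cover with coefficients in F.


Ȟ^0(U;F) ≅ 0, Ȟ^1(U;F) ≅ Z ⊕ Z/2 and Ȟ^2(U;F) ≅ 0

intersection data:
  V12={q} V14={v} V15={w} V16={r} V23={s,t} V34={p,u} V56={x}
C dims 6,7; δ0: rk 6, SNF 1^5·2
Ȟ^0 = (6 − 6) − 0 = 0, so Ȟ^0 ≅ 0
Ȟ^1 = (7 − 0) − 6 = 1 plus torsion [2], so Ȟ^1 ≅ Z ⊕ Z/2
Ȟ^2 = (0 − 0) − 0 = 0, so Ȟ^2 ≅ 0


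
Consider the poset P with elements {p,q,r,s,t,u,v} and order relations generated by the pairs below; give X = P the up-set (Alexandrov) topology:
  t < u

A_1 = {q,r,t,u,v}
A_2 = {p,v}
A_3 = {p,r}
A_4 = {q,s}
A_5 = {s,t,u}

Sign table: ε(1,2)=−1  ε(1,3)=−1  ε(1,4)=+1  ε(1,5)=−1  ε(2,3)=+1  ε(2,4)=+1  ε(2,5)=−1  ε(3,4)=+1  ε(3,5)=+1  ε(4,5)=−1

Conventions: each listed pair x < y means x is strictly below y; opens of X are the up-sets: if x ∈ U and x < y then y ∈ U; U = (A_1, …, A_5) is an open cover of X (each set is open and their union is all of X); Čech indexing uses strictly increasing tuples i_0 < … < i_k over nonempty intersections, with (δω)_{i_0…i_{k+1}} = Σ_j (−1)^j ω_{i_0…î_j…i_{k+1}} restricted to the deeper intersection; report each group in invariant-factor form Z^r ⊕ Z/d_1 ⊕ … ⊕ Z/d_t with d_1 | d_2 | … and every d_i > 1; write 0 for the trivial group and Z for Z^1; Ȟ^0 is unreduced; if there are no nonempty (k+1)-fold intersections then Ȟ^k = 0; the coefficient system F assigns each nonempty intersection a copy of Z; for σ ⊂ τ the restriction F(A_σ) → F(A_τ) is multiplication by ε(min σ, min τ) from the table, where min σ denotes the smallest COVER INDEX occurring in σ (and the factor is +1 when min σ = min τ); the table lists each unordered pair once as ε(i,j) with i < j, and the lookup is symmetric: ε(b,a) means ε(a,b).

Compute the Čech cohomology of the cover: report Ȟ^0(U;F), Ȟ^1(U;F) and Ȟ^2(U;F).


Ȟ^0(U;F) ≅ Z,  Ȟ^1(U;F) ≅ Z^2,  Ȟ^2(U;F) ≅ 0

nerve simplices:
  A12={v} A13={r} A14={q} A15={t,u} A23={p} A45={s}
C dims 5,6; δ0: rk 4, SNF 1^4
degree 0: 5−4−0 = 1 → Ȟ^0 ≅ Z
degree 1: 6−0−4 = 2 → Ȟ^1 ≅ Z^2
degree 2: 0−0−0 = 0 → Ȟ^2 ≅ 0


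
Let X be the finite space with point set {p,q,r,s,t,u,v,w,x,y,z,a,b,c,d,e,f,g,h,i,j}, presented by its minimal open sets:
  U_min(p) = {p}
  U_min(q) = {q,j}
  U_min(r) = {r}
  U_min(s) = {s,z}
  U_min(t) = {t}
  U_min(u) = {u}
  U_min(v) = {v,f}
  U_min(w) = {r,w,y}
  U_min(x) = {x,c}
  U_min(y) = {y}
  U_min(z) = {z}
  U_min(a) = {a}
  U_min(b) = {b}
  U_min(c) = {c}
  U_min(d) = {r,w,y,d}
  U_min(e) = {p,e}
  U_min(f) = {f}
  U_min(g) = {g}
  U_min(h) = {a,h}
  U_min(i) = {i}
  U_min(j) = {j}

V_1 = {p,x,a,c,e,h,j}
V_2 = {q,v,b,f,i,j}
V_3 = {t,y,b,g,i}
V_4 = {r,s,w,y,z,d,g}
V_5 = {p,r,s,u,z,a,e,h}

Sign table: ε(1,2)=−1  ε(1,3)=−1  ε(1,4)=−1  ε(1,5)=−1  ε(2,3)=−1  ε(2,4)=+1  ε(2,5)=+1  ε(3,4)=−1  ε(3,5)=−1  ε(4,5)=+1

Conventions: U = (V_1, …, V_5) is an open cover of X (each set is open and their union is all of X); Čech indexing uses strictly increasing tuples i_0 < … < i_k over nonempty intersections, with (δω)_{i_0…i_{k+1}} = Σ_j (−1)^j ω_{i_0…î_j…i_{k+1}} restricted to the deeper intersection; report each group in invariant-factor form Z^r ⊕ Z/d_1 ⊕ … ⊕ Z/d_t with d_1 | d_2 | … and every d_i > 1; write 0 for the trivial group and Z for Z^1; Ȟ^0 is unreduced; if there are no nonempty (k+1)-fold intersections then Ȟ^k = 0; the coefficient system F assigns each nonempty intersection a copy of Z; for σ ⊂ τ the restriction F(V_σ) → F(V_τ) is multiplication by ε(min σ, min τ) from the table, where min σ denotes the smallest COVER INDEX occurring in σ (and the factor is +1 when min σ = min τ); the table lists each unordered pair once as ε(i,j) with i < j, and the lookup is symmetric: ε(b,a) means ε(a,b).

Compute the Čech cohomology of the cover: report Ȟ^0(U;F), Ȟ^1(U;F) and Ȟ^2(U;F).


Ȟ^0 ≅ Z; Ȟ^1 ≅ Z; Ȟ^2 ≅ 0

nerve simplices:
  V12={j} V15={p,a,e,h} V23={b,i} V34={y,g} V45={r,s,z}
C dims 5,5; δ0: rk 4, SNF 1^4
degree 0: 5−4−0 = 1 → Ȟ^0 ≅ Z
degree 1: 5−0−4 = 1 → Ȟ^1 ≅ Z
degree 2: 0−0−0 = 0 → Ȟ^2 ≅ 0


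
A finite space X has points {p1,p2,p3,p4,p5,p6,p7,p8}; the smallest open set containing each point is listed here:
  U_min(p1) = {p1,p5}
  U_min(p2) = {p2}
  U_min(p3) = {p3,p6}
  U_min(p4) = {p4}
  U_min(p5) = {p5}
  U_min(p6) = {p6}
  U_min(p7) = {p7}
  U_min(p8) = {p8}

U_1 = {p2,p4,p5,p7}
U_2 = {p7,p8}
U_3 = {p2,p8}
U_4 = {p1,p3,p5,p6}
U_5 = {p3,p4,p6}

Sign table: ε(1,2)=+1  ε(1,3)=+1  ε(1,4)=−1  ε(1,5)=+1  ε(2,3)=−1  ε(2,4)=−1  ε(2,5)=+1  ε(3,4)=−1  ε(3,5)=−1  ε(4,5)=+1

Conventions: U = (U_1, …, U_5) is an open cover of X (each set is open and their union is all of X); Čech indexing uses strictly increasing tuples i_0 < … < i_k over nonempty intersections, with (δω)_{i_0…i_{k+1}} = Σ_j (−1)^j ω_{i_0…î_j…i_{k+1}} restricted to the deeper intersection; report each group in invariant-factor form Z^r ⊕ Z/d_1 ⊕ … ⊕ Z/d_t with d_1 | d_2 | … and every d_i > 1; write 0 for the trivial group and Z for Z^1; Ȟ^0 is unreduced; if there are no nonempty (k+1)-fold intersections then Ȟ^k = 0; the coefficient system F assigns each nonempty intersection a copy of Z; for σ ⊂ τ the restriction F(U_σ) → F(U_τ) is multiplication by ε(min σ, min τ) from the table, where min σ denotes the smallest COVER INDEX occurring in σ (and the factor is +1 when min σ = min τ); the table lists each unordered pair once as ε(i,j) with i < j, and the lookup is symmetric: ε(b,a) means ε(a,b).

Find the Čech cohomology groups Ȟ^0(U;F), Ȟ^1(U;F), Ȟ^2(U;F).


nerve simplices:
  U12={p7} U13={p2} U14={p5} U15={p4} U23={p8} U45={p3,p6}
C dims 5,6; δ0: rk 5, SNF 1^4·2
degree 0: 5−5−0 = 0 → Ȟ^0 ≅ 0
degree 1: 6−0−5 = 1 plus torsion [2] → Ȟ^1 ≅ Z ⊕ Z/2
degree 2: 0−0−0 = 0 → Ȟ^2 ≅ 0

Ȟ^0 ≅ 0, Ȟ^1 ≅ Z ⊕ Z/2, Ȟ^2 ≅ 0


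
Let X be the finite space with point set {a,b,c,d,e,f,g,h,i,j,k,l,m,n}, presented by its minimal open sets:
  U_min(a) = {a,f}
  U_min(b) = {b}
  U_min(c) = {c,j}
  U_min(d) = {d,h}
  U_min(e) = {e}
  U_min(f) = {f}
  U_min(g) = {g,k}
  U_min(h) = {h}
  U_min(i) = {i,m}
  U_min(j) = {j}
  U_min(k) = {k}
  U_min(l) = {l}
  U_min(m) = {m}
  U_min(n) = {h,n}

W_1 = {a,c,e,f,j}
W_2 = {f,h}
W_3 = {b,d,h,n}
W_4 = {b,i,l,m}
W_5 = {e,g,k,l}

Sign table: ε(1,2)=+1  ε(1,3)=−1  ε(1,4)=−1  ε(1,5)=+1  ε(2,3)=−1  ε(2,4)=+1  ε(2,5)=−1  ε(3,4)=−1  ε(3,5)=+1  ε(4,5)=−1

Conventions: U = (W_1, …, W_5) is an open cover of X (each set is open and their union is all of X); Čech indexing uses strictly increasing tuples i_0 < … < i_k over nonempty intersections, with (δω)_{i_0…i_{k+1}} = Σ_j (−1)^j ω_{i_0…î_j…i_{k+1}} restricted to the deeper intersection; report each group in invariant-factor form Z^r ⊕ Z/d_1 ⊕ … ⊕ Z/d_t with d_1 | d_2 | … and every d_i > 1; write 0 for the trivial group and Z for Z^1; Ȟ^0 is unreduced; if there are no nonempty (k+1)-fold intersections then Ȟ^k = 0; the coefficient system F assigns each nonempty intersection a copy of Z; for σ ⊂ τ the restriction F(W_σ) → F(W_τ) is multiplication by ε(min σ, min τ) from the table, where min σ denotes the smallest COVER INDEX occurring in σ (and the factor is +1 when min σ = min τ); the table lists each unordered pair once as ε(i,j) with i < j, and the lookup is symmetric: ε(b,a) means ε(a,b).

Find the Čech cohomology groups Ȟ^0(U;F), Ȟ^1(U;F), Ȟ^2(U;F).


nonempty overlaps:
  W12={f} W15={e} W23={h} W34={b} W45={l}
C dims 5,5; δ0: rk 5, SNF 1^4·2
degree 0: 5−5−0 = 0 → Ȟ^0 ≅ 0
degree 1: 5−0−5 = 0 plus torsion [2] → Ȟ^1 ≅ Z/2
degree 2: 0−0−0 = 0 → Ȟ^2 ≅ 0

Ȟ^0 ≅ 0,  Ȟ^1 ≅ Z/2,  Ȟ^2 ≅ 0


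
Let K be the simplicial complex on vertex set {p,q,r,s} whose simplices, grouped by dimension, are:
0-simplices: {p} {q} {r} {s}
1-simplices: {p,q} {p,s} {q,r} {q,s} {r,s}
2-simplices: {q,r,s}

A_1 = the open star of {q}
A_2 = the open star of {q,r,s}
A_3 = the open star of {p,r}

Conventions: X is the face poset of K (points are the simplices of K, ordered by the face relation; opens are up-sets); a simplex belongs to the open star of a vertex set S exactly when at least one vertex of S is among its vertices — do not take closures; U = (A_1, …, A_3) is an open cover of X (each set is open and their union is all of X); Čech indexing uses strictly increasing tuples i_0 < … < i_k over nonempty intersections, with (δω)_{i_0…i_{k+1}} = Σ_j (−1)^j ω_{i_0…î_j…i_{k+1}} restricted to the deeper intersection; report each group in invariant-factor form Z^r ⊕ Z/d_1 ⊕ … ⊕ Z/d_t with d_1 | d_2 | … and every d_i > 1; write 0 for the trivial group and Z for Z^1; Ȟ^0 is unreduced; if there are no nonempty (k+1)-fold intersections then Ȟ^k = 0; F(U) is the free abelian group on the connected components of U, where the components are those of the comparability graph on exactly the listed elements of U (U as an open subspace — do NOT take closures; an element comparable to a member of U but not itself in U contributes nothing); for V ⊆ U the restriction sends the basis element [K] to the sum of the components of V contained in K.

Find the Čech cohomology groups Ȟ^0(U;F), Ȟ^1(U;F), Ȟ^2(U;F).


Ȟ^0 ≅ Z,  Ȟ^1 ≅ Z,  Ȟ^2 ≅ 0

nerve of the cover:
  A1={{q},{p,q},{q,r},{q,s},{q,r,s}} A2={{q},{r},{s},{p,q},{p,s},{q,r},{q,s},{r,s},{q,r,s}} A3={{p},{r},{p,q},{p,s},{q,r},{r,s},{q,r,s}}
  A12={{q},{p,q},{q,r},{q,s},{q,r,s}} A13={{p,q},{q,r},{q,r,s}} A23={{r},{p,q},{p,s},{q,r},{r,s},{q,r,s}}
  A123={{p,q},{q,r},{q,r,s}}
components per intersection:
  A1: {{q},{p,q},{q,r},{q,s},{q,r,s}}
  A2: {{q},{r},{s},{p,q},{p,s},{q,r},{q,s},{r,s},{q,r,s}}
  A3: {{p},{p,q},{p,s}} {{r},{q,r},{r,s},{q,r,s}}
  A12: {{q},{p,q},{q,r},{q,s},{q,r,s}}
  A13: {{p,q}} {{q,r},{q,r,s}}
  A23: {{r},{q,r},{r,s},{q,r,s}} {{p,q}} {{p,s}}
  A123: {{p,q}} {{q,r},{q,r,s}}
C dims 4,6,2; δ0: rk 3, SNF 1^3; δ1: rk 2, SNF 1^2
Ȟ^0 = (4 − 3) − 0 = 1, so Ȟ^0 ≅ Z
Ȟ^1 = (6 − 2) − 3 = 1, so Ȟ^1 ≅ Z
Ȟ^2 = (2 − 0) − 2 = 0, so Ȟ^2 ≅ 0


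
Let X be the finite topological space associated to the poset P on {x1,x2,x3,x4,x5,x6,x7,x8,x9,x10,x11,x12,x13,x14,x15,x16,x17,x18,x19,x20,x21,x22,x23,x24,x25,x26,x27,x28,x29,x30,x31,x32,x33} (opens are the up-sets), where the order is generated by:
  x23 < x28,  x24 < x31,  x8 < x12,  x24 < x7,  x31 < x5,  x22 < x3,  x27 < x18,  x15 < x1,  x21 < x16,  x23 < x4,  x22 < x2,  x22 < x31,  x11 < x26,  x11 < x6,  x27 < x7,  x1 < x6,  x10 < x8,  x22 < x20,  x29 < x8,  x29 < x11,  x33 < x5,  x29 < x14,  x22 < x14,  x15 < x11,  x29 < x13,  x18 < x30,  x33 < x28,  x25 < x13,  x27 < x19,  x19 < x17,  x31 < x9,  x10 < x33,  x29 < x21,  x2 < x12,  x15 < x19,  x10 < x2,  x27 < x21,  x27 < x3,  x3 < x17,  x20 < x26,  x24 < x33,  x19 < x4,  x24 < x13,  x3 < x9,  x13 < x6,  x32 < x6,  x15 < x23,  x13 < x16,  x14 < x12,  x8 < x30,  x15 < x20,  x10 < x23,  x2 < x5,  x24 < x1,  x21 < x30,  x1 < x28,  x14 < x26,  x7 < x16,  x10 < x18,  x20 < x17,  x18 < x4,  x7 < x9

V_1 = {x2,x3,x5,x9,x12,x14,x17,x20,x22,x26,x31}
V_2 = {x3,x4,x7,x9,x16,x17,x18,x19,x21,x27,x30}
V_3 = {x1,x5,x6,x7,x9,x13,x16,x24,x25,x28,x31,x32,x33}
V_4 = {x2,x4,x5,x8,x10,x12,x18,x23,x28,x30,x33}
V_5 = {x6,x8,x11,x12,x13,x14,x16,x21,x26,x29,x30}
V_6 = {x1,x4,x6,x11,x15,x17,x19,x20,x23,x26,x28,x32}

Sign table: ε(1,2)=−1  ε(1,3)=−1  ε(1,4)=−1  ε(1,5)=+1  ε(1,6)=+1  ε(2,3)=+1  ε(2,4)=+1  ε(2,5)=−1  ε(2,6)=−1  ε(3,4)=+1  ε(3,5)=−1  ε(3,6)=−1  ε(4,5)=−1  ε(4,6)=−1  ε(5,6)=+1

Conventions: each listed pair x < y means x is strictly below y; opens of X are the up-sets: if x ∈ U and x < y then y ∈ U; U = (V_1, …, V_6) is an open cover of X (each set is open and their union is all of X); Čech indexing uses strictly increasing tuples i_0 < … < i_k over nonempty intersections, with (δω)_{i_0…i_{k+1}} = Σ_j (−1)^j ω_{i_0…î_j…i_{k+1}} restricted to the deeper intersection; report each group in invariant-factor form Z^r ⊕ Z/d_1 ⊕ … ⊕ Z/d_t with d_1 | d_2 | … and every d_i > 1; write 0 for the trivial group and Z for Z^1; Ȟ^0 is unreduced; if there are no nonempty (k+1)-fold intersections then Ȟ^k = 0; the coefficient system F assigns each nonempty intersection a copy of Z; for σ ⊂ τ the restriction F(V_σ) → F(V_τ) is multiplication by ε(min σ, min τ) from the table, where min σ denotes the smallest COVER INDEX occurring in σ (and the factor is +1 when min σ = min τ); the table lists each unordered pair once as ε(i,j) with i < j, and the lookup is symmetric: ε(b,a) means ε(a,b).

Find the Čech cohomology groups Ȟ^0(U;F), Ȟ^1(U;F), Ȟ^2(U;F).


nerve simplices:
  V12={x3,x9,x17} V13={x5,x9,x31} V14={x2,x5,x12} V15={x12,x14,x26} V16={x17,x20,x26} V23={x7,x9,x16} V24={x4,x18,x30} V25={x16,x21,x30} V26={x4,x17,x19} V34={x5,x28,x33} V35={x6,x13,x16} V36={x1,x6,x28,x32} V45={x8,x12,x30} V46={x4,x23,x28} V56={x6,x11,x26}
  V123={x9} V126={x17} V134={x5} V145={x12} V156={x26} V235={x16} V245={x30} V246={x4} V346={x28} V356={x6}
C dims 6,15,10; δ0: rk 5, SNF 1^5; δ1: rk 10, SNF 1^9·2
degree 0: 6−5−0 = 1 → Ȟ^0 ≅ Z
degree 1: 15−10−5 = 0 → Ȟ^1 ≅ 0
degree 2: 10−0−10 = 0 plus torsion [2] → Ȟ^2 ≅ Z/2

Ȟ^0(U;F) ≅ Z; Ȟ^1(U;F) ≅ 0; Ȟ^2(U;F) ≅ Z/2


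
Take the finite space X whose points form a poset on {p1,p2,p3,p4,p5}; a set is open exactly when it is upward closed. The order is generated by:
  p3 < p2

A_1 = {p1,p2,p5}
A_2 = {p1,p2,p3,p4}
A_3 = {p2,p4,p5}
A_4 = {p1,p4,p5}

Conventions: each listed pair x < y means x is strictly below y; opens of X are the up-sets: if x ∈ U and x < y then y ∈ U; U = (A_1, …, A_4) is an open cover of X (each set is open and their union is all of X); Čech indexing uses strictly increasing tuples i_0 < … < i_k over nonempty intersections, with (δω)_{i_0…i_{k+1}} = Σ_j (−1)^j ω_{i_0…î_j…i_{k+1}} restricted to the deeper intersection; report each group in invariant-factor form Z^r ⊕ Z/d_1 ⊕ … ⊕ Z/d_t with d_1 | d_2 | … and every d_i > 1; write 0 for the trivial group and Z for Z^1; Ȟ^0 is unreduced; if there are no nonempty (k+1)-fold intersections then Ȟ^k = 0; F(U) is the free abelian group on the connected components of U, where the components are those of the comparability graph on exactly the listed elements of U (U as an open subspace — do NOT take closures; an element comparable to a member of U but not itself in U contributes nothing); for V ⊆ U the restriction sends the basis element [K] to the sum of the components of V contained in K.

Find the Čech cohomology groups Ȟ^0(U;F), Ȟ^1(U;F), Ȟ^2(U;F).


Ȟ^0 = Z^4, Ȟ^1 = 0 and Ȟ^2 = 0

nonempty overlaps:
  A12={p1,p2} A13={p2,p5} A14={p1,p5} A23={p2,p4} A24={p1,p4} A34={p4,p5}
  A123={p2} A124={p1} A134={p5} A234={p4}
components per intersection:
  A1: {p1} {p2} {p5}
  A2: {p1} {p2,p3} {p4}
  A3: {p2} {p4} {p5}
  A4: {p1} {p4} {p5}
  A12: {p1} {p2}
  A13: {p2} {p5}
  A14: {p1} {p5}
  A23: {p2} {p4}
  A24: {p1} {p4}
  A34: {p4} {p5}
  A123: {p2}
  A124: {p1}
  A134: {p5}
  A234: {p4}
C dims 12,12,4; δ0: rk 8, SNF 1^8; δ1: rk 4, SNF 1^4
degree 0: 12−8−0 = 4 → Ȟ^0 ≅ Z^4
degree 1: 12−4−8 = 0 → Ȟ^1 ≅ 0
degree 2: 4−0−4 = 0 → Ȟ^2 ≅ 0


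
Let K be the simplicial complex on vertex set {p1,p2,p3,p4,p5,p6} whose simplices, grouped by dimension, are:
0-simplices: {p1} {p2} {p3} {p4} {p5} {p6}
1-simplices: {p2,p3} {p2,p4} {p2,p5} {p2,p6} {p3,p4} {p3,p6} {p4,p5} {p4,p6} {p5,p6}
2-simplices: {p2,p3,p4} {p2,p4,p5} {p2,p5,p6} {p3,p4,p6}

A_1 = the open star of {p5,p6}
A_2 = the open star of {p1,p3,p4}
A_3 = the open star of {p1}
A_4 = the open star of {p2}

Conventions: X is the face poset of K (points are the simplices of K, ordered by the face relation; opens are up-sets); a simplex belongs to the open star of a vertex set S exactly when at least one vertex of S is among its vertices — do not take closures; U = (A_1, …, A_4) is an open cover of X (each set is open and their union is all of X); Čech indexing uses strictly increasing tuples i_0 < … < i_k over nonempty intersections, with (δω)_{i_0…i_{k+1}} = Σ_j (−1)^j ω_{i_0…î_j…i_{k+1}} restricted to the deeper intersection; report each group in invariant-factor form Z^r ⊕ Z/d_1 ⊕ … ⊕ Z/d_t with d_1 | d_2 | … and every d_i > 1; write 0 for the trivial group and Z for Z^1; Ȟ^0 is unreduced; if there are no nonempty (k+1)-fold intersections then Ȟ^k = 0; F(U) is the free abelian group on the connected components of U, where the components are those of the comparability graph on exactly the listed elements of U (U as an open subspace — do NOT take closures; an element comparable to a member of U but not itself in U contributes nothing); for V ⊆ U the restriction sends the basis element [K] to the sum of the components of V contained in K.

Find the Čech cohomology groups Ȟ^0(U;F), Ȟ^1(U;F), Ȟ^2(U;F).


cover nerve:
  A1={{p5},{p6},{p2,p5},{p2,p6},{p3,p6},{p4,p5},{p4,p6},{p5,p6},{p2,p4,p5},{p2,p5,p6},{p3,p4,p6}} A2={{p1},{p3},{p4},{p2,p3},{p2,p4},{p3,p4},{p3,p6},{p4,p5},{p4,p6},{p2,p3,p4},{p2,p4,p5},{p3,p4,p6}} A3={{p1}} A4={{p2},{p2,p3},{p2,p4},{p2,p5},{p2,p6},{p2,p3,p4},{p2,p4,p5},{p2,p5,p6}}
  A12={{p3,p6},{p4,p5},{p4,p6},{p2,p4,p5},{p3,p4,p6}} A14={{p2,p5},{p2,p6},{p2,p4,p5},{p2,p5,p6}} A23={{p1}} A24={{p2,p3},{p2,p4},{p2,p3,p4},{p2,p4,p5}}
  A124={{p2,p4,p5}}
components per intersection:
  A1: {{p5},{p6},{p2,p5},{p2,p6},{p3,p6},{p4,p5},{p4,p6},{p5,p6},{p2,p4,p5},{p2,p5,p6},{p3,p4,p6}}
  A2: {{p1}} {{p3},{p4},{p2,p3},{p2,p4},{p3,p4},{p3,p6},{p4,p5},{p4,p6},{p2,p3,p4},{p2,p4,p5},{p3,p4,p6}}
  A3: {{p1}}
  A4: {{p2},{p2,p3},{p2,p4},{p2,p5},{p2,p6},{p2,p3,p4},{p2,p4,p5},{p2,p5,p6}}
  A12: {{p3,p6},{p4,p6},{p3,p4,p6}} {{p4,p5},{p2,p4,p5}}
  A14: {{p2,p5},{p2,p6},{p2,p4,p5},{p2,p5,p6}}
  A23: {{p1}}
  A24: {{p2,p3},{p2,p4},{p2,p3,p4},{p2,p4,p5}}
  A124: {{p2,p4,p5}}
C dims 5,5,1; δ0: rk 3, SNF 1^3; δ1: rk 1, SNF 1^1
Ȟ^0: (5−3)−0=2 ⇒ Z^2
Ȟ^1: (5−1)−3=1 ⇒ Z
Ȟ^2: (1−0)−1=0 ⇒ 0

Ȟ^0(U;F) ≅ Z^2, Ȟ^1(U;F) ≅ Z and Ȟ^2(U;F) ≅ 0


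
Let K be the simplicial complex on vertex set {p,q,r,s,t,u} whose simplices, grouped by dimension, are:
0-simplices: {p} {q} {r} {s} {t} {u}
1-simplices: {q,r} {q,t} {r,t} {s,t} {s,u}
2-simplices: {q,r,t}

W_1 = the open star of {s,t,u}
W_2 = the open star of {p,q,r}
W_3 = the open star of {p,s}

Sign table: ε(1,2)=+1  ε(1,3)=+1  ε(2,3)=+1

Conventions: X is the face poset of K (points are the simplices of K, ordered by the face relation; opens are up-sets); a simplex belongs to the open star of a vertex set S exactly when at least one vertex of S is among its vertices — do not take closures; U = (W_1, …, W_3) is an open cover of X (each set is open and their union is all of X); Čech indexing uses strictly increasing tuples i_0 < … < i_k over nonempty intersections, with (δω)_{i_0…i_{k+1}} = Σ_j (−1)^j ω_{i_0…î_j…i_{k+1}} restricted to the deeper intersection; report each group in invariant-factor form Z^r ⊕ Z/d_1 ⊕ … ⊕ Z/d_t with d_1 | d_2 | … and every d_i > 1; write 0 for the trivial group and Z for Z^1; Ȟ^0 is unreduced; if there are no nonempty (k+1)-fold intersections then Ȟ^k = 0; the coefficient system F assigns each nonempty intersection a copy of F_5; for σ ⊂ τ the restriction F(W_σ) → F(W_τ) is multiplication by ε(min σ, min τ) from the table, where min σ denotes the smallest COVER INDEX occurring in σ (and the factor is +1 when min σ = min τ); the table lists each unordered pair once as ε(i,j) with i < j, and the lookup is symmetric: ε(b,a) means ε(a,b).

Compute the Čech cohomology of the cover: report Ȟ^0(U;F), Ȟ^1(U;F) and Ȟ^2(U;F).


nerve simplices:
  W1={{s},{t},{u},{q,t},{r,t},{s,t},{s,u},{q,r,t}} W2={{p},{q},{r},{q,r},{q,t},{r,t},{q,r,t}} W3={{p},{s},{s,t},{s,u}}
  W12={{q,t},{r,t},{q,r,t}} W13={{s},{s,t},{s,u}} W23={{p}}
C dims 3,3; δ0: rk_F5 2
degree 0: 3−2−0 = 1 → Ȟ^0 ≅ Z/5
degree 1: 3−0−2 = 1 → Ȟ^1 ≅ Z/5
degree 2: 0−0−0 = 0 → Ȟ^2 ≅ 0

Ȟ^0 = Z/5, Ȟ^1 = Z/5, Ȟ^2 = 0


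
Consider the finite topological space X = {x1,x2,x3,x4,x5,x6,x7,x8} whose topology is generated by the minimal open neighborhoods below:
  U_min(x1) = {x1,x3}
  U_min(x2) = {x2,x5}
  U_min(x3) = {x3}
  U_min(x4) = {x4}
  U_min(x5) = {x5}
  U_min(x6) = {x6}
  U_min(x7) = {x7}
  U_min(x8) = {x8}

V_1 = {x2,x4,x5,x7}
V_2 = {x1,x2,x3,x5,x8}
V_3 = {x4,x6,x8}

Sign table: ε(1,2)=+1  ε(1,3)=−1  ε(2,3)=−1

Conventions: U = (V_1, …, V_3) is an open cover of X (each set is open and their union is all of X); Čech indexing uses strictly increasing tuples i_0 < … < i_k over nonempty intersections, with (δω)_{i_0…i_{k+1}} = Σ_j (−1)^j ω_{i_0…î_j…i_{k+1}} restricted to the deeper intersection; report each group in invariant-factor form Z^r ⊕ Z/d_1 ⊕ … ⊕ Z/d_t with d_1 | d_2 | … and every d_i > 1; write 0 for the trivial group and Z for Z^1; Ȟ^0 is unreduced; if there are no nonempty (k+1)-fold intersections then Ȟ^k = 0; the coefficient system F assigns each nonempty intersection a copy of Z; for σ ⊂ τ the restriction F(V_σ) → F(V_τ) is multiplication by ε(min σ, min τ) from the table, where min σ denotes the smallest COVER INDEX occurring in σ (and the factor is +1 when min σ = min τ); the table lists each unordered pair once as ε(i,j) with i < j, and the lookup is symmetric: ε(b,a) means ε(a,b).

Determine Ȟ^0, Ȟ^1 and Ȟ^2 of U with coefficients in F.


Ȟ^0 ≅ Z, Ȟ^1 ≅ Z and Ȟ^2 ≅ 0

nerve simplices:
  V12={x2,x5} V13={x4} V23={x8}
C dims 3,3; δ0: rk 2, SNF 1^2
degree 0: 3−2−0 = 1 → Ȟ^0 ≅ Z
degree 1: 3−0−2 = 1 → Ȟ^1 ≅ Z
degree 2: 0−0−0 = 0 → Ȟ^2 ≅ 0


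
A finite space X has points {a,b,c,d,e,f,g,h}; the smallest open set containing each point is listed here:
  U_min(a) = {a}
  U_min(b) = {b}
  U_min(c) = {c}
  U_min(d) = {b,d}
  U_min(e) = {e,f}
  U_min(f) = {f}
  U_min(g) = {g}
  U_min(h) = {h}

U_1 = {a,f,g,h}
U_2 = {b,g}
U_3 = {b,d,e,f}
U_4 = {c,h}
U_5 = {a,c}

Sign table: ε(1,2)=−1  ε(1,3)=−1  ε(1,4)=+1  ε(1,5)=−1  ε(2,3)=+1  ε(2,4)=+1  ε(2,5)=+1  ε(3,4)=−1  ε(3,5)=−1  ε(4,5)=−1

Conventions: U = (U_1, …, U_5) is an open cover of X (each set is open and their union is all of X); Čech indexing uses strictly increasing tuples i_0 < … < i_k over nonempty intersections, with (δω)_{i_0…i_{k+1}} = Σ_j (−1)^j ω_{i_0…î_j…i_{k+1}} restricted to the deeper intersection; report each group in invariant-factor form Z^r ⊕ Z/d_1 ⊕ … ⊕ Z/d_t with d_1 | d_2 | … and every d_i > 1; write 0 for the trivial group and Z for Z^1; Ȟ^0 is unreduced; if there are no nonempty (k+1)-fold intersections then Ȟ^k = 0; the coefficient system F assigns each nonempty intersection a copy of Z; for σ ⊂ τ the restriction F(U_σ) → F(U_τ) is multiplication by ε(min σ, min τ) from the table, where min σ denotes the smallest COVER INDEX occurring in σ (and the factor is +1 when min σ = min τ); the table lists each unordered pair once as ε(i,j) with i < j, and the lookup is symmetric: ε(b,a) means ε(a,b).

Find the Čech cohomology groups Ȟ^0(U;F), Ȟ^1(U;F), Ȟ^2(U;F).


nerve simplices:
  U12={g} U13={f} U14={h} U15={a} U23={b} U45={c}
C dims 5,6; δ0: rk 4, SNF 1^4
degree 0: 5−4−0 = 1 → Ȟ^0 ≅ Z
degree 1: 6−0−4 = 2 → Ȟ^1 ≅ Z^2
degree 2: 0−0−0 = 0 → Ȟ^2 ≅ 0

Ȟ^0(U;F) ≅ Z,  Ȟ^1(U;F) ≅ Z^2,  Ȟ^2(U;F) ≅ 0


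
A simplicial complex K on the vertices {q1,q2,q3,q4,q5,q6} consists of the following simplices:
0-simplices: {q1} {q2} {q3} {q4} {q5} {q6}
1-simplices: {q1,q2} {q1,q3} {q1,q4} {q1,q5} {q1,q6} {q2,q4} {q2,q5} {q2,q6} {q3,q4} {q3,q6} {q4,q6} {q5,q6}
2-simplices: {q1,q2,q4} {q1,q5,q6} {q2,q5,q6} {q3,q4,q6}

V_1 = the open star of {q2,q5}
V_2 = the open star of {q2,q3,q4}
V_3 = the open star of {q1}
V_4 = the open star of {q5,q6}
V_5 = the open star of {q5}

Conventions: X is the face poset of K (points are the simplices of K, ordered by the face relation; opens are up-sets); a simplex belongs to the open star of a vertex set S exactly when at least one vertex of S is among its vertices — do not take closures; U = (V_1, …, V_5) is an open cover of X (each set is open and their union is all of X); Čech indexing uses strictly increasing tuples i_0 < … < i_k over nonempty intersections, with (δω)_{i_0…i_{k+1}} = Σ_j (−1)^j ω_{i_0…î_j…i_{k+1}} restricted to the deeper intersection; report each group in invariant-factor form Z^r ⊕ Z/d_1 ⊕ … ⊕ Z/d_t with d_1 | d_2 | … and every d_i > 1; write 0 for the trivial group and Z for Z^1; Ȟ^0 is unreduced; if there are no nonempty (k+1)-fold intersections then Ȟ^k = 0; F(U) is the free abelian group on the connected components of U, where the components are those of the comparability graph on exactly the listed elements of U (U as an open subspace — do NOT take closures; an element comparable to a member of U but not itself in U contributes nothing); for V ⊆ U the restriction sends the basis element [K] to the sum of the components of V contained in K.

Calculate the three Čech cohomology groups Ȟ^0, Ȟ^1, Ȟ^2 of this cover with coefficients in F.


nonempty intersections:
  V1={{q2},{q5},{q1,q2},{q1,q5},{q2,q4},{q2,q5},{q2,q6},{q5,q6},{q1,q2,q4},{q1,q5,q6},{q2,q5,q6}} V2={{q2},{q3},{q4},{q1,q2},{q1,q3},{q1,q4},{q2,q4},{q2,q5},{q2,q6},{q3,q4},{q3,q6},{q4,q6},{q1,q2,q4},{q2,q5,q6},{q3,q4,q6}} V3={{q1},{q1,q2},{q1,q3},{q1,q4},{q1,q5},{q1,q6},{q1,q2,q4},{q1,q5,q6}} V4={{q5},{q6},{q1,q5},{q1,q6},{q2,q5},{q2,q6},{q3,q6},{q4,q6},{q5,q6},{q1,q5,q6},{q2,q5,q6},{q3,q4,q6}} V5={{q5},{q1,q5},{q2,q5},{q5,q6},{q1,q5,q6},{q2,q5,q6}}
  V12={{q2},{q1,q2},{q2,q4},{q2,q5},{q2,q6},{q1,q2,q4},{q2,q5,q6}} V13={{q1,q2},{q1,q5},{q1,q2,q4},{q1,q5,q6}} V14={{q5},{q1,q5},{q2,q5},{q2,q6},{q5,q6},{q1,q5,q6},{q2,q5,q6}} V15={{q5},{q1,q5},{q2,q5},{q5,q6},{q1,q5,q6},{q2,q5,q6}} V23={{q1,q2},{q1,q3},{q1,q4},{q1,q2,q4}} V24={{q2,q5},{q2,q6},{q3,q6},{q4,q6},{q2,q5,q6},{q3,q4,q6}} V25={{q2,q5},{q2,q5,q6}} V34={{q1,q5},{q1,q6},{q1,q5,q6}} V35={{q1,q5},{q1,q5,q6}} V45={{q5},{q1,q5},{q2,q5},{q5,q6},{q1,q5,q6},{q2,q5,q6}}
  V123={{q1,q2},{q1,q2,q4}} V124={{q2,q5},{q2,q6},{q2,q5,q6}} V125={{q2,q5},{q2,q5,q6}} V134={{q1,q5},{q1,q5,q6}} V135={{q1,q5},{q1,q5,q6}} V145={{q5},{q1,q5},{q2,q5},{q5,q6},{q1,q5,q6},{q2,q5,q6}} V245={{q2,q5},{q2,q5,q6}} V345={{q1,q5},{q1,q5,q6}}
  V1245={{q2,q5},{q2,q5,q6}} V1345={{q1,q5},{q1,q5,q6}}
components per intersection:
  V1: {{q2},{q5},{q1,q2},{q1,q5},{q2,q4},{q2,q5},{q2,q6},{q5,q6},{q1,q2,q4},{q1,q5,q6},{q2,q5,q6}}
  V2: {{q2},{q3},{q4},{q1,q2},{q1,q3},{q1,q4},{q2,q4},{q2,q5},{q2,q6},{q3,q4},{q3,q6},{q4,q6},{q1,q2,q4},{q2,q5,q6},{q3,q4,q6}}
  V3: {{q1},{q1,q2},{q1,q3},{q1,q4},{q1,q5},{q1,q6},{q1,q2,q4},{q1,q5,q6}}
  V4: {{q5},{q6},{q1,q5},{q1,q6},{q2,q5},{q2,q6},{q3,q6},{q4,q6},{q5,q6},{q1,q5,q6},{q2,q5,q6},{q3,q4,q6}}
  V5: {{q5},{q1,q5},{q2,q5},{q5,q6},{q1,q5,q6},{q2,q5,q6}}
  V12: {{q2},{q1,q2},{q2,q4},{q2,q5},{q2,q6},{q1,q2,q4},{q2,q5,q6}}
  V13: {{q1,q2},{q1,q2,q4}} {{q1,q5},{q1,q5,q6}}
  V14: {{q5},{q1,q5},{q2,q5},{q2,q6},{q5,q6},{q1,q5,q6},{q2,q5,q6}}
  V15: {{q5},{q1,q5},{q2,q5},{q5,q6},{q1,q5,q6},{q2,q5,q6}}
  V23: {{q1,q2},{q1,q4},{q1,q2,q4}} {{q1,q3}}
  V24: {{q2,q5},{q2,q6},{q2,q5,q6}} {{q3,q6},{q4,q6},{q3,q4,q6}}
  V25: {{q2,q5},{q2,q5,q6}}
  V34: {{q1,q5},{q1,q6},{q1,q5,q6}}
  V35: {{q1,q5},{q1,q5,q6}}
  V45: {{q5},{q1,q5},{q2,q5},{q5,q6},{q1,q5,q6},{q2,q5,q6}}
  V123: {{q1,q2},{q1,q2,q4}}
  V124: {{q2,q5},{q2,q6},{q2,q5,q6}}
  V125: {{q2,q5},{q2,q5,q6}}
  V134: {{q1,q5},{q1,q5,q6}}
  V135: {{q1,q5},{q1,q5,q6}}
  V145: {{q5},{q1,q5},{q2,q5},{q5,q6},{q1,q5,q6},{q2,q5,q6}}
  V245: {{q2,q5},{q2,q5,q6}}
  V345: {{q1,q5},{q1,q5,q6}}
  V1245: {{q2,q5},{q2,q5,q6}}
  V1345: {{q1,q5},{q1,q5,q6}}
C dims 5,13,8,2; δ0: rk 4, SNF 1^4; δ1: rk 6, SNF 1^6; δ2: rk 2, SNF 1^2
Ȟ^0: (5−4)−0=1 ⇒ Z
Ȟ^1: (13−6)−4=3 ⇒ Z^3
Ȟ^2: (8−2)−6=0 ⇒ 0

Ȟ^0 = Z,  Ȟ^1 = Z^3,  Ȟ^2 = 0
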